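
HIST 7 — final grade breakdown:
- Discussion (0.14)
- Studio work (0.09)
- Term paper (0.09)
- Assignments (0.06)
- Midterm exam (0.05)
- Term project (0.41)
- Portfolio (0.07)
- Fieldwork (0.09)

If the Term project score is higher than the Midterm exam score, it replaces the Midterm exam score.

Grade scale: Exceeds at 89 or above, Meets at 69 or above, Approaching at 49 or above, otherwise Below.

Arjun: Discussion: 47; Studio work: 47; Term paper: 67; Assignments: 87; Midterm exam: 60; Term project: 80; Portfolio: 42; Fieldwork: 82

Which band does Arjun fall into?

Term project (80) > Midterm exam (60), so Midterm exam counts as 80.
Weighted total:
  Discussion 47 × 0.14 = 6.58
  Studio work 47 × 0.09 = 4.23
  Term paper 67 × 0.09 = 6.03
  Assignments 87 × 0.06 = 5.22
  Midterm exam 80 × 0.05 = 4
  Term project 80 × 0.41 = 32.8
  Portfolio 42 × 0.07 = 2.94
  Fieldwork 82 × 0.09 = 7.38
Sum = 69.18
69.18 is ≥ 69 and < 89 → Meets

Meets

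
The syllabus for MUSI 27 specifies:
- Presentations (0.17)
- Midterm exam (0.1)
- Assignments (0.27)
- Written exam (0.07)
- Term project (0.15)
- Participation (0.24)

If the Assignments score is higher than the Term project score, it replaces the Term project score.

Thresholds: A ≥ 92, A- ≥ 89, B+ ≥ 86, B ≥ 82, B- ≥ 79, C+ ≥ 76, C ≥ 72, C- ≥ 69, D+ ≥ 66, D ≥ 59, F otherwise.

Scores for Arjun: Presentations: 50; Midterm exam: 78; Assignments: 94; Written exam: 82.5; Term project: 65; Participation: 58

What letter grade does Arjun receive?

C

Assignments (94) > Term project (65), so Term project counts as 94.
Weighted total:
  Presentations 50 × 0.17 = 8.5
  Midterm exam 78 × 0.1 = 7.8
  Assignments 94 × 0.27 = 25.38
  Written exam 82.5 × 0.07 = 5.775
  Term project 94 × 0.15 = 14.1
  Participation 58 × 0.24 = 13.92
Sum = 75.475
75.475 is ≥ 72 and < 76 → C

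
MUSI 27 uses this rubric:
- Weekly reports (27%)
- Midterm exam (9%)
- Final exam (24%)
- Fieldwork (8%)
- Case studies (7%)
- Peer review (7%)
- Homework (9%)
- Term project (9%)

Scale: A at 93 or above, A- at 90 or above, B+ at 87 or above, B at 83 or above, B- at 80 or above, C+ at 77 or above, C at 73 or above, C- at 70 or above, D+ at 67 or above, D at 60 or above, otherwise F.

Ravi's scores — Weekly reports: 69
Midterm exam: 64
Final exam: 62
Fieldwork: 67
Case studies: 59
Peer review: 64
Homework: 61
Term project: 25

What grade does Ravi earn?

D

Weighted total:
  Weekly reports 69 × 0.27 = 18.63
  Midterm exam 64 × 0.09 = 5.76
  Final exam 62 × 0.24 = 14.88
  Fieldwork 67 × 0.08 = 5.36
  Case studies 59 × 0.07 = 4.13
  Peer review 64 × 0.07 = 4.48
  Homework 61 × 0.09 = 5.49
  Term project 25 × 0.09 = 2.25
Sum = 60.98
60.98 is ≥ 60 and < 67 → D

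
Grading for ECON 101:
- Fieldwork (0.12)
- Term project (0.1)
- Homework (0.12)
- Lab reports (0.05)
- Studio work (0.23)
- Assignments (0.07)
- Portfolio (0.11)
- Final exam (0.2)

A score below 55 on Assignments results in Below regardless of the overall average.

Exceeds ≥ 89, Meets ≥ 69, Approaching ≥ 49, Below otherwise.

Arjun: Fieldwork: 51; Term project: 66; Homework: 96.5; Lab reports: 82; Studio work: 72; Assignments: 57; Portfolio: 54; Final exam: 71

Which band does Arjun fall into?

Meets

Assignments score 57 ≥ 55: minimum met.
Weighted total:
  Fieldwork 51 × 0.12 = 6.12
  Term project 66 × 0.1 = 6.6
  Homework 96.5 × 0.12 = 11.58
  Lab reports 82 × 0.05 = 4.1
  Studio work 72 × 0.23 = 16.56
  Assignments 57 × 0.07 = 3.99
  Portfolio 54 × 0.11 = 5.94
  Final exam 71 × 0.2 = 14.2
Sum = 69.09
69.09 is ≥ 69 and < 89 → Meets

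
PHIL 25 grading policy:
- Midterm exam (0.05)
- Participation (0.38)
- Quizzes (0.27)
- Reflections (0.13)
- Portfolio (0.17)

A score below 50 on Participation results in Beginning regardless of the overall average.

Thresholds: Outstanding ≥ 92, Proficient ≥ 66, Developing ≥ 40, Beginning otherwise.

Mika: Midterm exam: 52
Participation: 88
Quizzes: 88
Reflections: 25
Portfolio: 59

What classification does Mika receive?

Participation score 88 ≥ 50: minimum met.
Weighted total:
  Midterm exam 52 × 0.05 = 2.6
  Participation 88 × 0.38 = 33.44
  Quizzes 88 × 0.27 = 23.76
  Reflections 25 × 0.13 = 3.25
  Portfolio 59 × 0.17 = 10.03
Sum = 73.08
73.08 is ≥ 66 and < 92 → Proficient

Proficient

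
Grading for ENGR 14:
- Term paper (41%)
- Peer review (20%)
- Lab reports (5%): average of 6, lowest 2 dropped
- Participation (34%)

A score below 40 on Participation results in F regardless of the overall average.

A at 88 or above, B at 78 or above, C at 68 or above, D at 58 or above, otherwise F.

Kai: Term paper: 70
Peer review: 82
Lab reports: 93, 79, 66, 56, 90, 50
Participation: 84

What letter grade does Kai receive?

Lab reports: drop 50, 56 → average of remaining 4 = 328/4 = 82
Participation score 84 ≥ 40: minimum met.
Weighted total:
  Term paper 70 × 0.41 = 28.7
  Peer review 82 × 0.2 = 16.4
  Lab reports 82 × 0.05 = 4.1
  Participation 84 × 0.34 = 28.56
Sum = 77.76
77.76 is ≥ 68 and < 78 → C

C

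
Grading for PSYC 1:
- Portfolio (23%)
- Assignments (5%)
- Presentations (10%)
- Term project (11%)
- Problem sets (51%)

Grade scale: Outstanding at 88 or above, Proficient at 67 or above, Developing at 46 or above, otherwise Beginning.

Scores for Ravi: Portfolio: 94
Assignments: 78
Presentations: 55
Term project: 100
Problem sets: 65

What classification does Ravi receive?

Proficient

Weighted total:
  Portfolio 94 × 0.23 = 21.62
  Assignments 78 × 0.05 = 3.9
  Presentations 55 × 0.1 = 5.5
  Term project 100 × 0.11 = 11
  Problem sets 65 × 0.51 = 33.15
Sum = 75.17
75.17 is ≥ 67 and < 88 → Proficient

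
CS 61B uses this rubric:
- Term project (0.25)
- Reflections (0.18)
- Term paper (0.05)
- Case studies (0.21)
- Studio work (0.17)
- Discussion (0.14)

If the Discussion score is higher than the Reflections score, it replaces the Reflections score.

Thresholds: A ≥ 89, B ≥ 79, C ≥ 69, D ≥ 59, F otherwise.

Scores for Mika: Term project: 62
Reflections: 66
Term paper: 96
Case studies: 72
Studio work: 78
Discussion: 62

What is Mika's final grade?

C

Discussion (62) ≤ Reflections (66), so Reflections stays at 66.
Weighted total:
  Term project 62 × 0.25 = 15.5
  Reflections 66 × 0.18 = 11.88
  Term paper 96 × 0.05 = 4.8
  Case studies 72 × 0.21 = 15.12
  Studio work 78 × 0.17 = 13.26
  Discussion 62 × 0.14 = 8.68
Sum = 69.24
69.24 is ≥ 69 and < 79 → C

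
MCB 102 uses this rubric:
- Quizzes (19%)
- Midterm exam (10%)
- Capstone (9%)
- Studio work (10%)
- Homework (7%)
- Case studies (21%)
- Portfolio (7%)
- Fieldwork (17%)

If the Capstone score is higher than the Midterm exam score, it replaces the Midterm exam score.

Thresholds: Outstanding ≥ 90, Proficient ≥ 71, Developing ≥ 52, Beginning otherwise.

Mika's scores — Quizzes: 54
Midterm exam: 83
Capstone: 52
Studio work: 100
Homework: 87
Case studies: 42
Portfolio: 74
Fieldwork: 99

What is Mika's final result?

Developing

Capstone (52) ≤ Midterm exam (83), so Midterm exam stays at 83.
Weighted total:
  Quizzes 54 × 0.19 = 10.26
  Midterm exam 83 × 0.1 = 8.3
  Capstone 52 × 0.09 = 4.68
  Studio work 100 × 0.1 = 10
  Homework 87 × 0.07 = 6.09
  Case studies 42 × 0.21 = 8.82
  Portfolio 74 × 0.07 = 5.18
  Fieldwork 99 × 0.17 = 16.83
Sum = 70.16
70.16 is ≥ 52 and < 71 → Developing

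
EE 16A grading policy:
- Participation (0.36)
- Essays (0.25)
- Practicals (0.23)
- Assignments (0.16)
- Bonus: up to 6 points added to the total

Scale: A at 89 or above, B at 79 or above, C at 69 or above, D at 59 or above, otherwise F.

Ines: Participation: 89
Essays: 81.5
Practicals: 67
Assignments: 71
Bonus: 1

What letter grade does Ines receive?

Weighted total:
  Participation 89 × 0.36 = 32.04
  Essays 81.5 × 0.25 = 20.375
  Practicals 67 × 0.23 = 15.41
  Assignments 71 × 0.16 = 11.36
Sum = 79.185
Bonus: 79.185 + 1 = 80.185
80.185 is ≥ 79 and < 89 → B

B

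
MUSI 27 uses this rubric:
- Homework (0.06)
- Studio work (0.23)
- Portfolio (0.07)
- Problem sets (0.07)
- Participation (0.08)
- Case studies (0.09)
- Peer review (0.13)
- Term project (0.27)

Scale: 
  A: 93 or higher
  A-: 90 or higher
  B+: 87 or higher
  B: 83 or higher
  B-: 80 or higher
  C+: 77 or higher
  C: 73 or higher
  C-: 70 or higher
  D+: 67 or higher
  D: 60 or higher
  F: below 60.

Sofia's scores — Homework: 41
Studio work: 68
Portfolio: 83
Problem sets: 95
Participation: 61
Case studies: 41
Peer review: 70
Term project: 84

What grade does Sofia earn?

C-

Weighted total:
  Homework 41 × 0.06 = 2.46
  Studio work 68 × 0.23 = 15.64
  Portfolio 83 × 0.07 = 5.81
  Problem sets 95 × 0.07 = 6.65
  Participation 61 × 0.08 = 4.88
  Case studies 41 × 0.09 = 3.69
  Peer review 70 × 0.13 = 9.1
  Term project 84 × 0.27 = 22.68
Sum = 70.91
70.91 is ≥ 70 and < 73 → C-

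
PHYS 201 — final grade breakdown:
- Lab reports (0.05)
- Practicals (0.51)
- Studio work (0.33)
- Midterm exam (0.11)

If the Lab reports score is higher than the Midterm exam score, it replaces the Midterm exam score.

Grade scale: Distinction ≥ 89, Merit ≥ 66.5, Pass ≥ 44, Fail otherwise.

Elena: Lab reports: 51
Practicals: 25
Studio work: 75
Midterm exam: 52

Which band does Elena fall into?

Lab reports (51) ≤ Midterm exam (52), so Midterm exam stays at 52.
Weighted total:
  Lab reports 51 × 0.05 = 2.55
  Practicals 25 × 0.51 = 12.75
  Studio work 75 × 0.33 = 24.75
  Midterm exam 52 × 0.11 = 5.72
Sum = 45.77
45.77 is ≥ 44 and < 66.5 → Pass

Pass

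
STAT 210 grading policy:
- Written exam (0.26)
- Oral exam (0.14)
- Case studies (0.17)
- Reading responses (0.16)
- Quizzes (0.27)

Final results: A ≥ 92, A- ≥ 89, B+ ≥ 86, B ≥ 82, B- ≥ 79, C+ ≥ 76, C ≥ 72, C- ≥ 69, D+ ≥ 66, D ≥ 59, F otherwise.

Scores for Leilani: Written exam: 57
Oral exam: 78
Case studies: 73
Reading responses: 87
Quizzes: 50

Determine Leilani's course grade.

Weighted total:
  Written exam 57 × 0.26 = 14.82
  Oral exam 78 × 0.14 = 10.92
  Case studies 73 × 0.17 = 12.41
  Reading responses 87 × 0.16 = 13.92
  Quizzes 50 × 0.27 = 13.5
Sum = 65.57
65.57 is ≥ 59 and < 66 → D

D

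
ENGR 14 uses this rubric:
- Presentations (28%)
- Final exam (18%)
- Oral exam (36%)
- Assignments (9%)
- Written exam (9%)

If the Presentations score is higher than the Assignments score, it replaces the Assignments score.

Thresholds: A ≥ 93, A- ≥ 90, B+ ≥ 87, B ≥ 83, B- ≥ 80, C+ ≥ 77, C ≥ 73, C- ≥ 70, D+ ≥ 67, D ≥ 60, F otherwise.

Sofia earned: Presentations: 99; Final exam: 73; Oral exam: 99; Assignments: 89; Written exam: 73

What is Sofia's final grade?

A-

Presentations (99) > Assignments (89), so Assignments counts as 99.
Weighted total:
  Presentations 99 × 0.28 = 27.72
  Final exam 73 × 0.18 = 13.14
  Oral exam 99 × 0.36 = 35.64
  Assignments 99 × 0.09 = 8.91
  Written exam 73 × 0.09 = 6.57
Sum = 91.98
91.98 is ≥ 90 and < 93 → A-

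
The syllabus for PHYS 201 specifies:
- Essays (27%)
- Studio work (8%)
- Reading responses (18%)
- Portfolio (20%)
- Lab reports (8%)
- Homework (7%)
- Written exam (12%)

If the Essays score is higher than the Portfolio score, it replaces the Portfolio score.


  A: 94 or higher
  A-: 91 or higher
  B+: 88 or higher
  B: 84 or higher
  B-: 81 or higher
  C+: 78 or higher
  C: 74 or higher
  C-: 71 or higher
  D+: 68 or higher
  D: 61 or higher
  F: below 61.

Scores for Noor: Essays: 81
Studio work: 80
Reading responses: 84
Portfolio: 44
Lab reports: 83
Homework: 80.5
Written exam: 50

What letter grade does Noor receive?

Essays (81) > Portfolio (44), so Portfolio counts as 81.
Weighted total:
  Essays 81 × 0.27 = 21.87
  Studio work 80 × 0.08 = 6.4
  Reading responses 84 × 0.18 = 15.12
  Portfolio 81 × 0.2 = 16.2
  Lab reports 83 × 0.08 = 6.64
  Homework 80.5 × 0.07 = 5.635
  Written exam 50 × 0.12 = 6
Sum = 77.865
77.865 is ≥ 74 and < 78 → C

C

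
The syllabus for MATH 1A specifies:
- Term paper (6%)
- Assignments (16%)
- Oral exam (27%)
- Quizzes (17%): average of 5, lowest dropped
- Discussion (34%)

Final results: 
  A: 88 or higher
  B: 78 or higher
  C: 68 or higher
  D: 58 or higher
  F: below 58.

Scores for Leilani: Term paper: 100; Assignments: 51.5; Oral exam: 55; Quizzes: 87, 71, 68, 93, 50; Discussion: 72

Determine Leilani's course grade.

D

Quizzes: drop 50 → average of remaining 4 = 319/4 = 79.75
Weighted total:
  Term paper 100 × 0.06 = 6
  Assignments 51.5 × 0.16 = 8.24
  Oral exam 55 × 0.27 = 14.85
  Quizzes 79.75 × 0.17 = 13.5575
  Discussion 72 × 0.34 = 24.48
Sum = 67.1275
67.1275 is ≥ 58 and < 68 → D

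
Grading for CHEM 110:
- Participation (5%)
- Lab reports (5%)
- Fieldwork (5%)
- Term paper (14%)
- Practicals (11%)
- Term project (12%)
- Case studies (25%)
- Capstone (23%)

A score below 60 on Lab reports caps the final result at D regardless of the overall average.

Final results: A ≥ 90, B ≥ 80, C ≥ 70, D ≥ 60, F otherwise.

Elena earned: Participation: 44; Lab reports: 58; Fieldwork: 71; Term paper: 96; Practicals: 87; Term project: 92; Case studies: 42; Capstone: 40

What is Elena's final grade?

D

Lab reports score 58 < 60: minimum not met.
Weighted total:
  Participation 44 × 0.05 = 2.2
  Lab reports 58 × 0.05 = 2.9
  Fieldwork 71 × 0.05 = 3.55
  Term paper 96 × 0.14 = 13.44
  Practicals 87 × 0.11 = 9.57
  Term project 92 × 0.12 = 11.04
  Case studies 42 × 0.25 = 10.5
  Capstone 40 × 0.23 = 9.2
Sum = 62.4
62.4 would be D; cap at D applies → D.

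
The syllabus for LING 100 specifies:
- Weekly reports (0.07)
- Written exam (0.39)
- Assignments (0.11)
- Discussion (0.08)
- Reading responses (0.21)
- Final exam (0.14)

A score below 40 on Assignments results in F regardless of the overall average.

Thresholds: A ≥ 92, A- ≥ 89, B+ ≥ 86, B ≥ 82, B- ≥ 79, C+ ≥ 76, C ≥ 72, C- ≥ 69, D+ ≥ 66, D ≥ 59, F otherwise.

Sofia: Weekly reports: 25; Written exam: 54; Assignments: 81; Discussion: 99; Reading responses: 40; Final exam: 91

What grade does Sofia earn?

D

Assignments score 81 ≥ 40: minimum met.
Weighted total:
  Weekly reports 25 × 0.07 = 1.75
  Written exam 54 × 0.39 = 21.06
  Assignments 81 × 0.11 = 8.91
  Discussion 99 × 0.08 = 7.92
  Reading responses 40 × 0.21 = 8.4
  Final exam 91 × 0.14 = 12.74
Sum = 60.78
60.78 is ≥ 59 and < 66 → D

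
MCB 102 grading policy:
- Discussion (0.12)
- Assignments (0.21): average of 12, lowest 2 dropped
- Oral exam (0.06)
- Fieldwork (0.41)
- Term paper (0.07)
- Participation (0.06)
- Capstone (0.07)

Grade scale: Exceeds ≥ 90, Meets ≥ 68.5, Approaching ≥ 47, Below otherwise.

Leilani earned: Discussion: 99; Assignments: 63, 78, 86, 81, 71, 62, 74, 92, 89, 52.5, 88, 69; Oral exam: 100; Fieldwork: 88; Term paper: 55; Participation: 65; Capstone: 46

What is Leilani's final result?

Assignments: drop 52.5, 62 → average of remaining 10 = 791/10 = 79.1
Weighted total:
  Discussion 99 × 0.12 = 11.88
  Assignments 79.1 × 0.21 = 16.611
  Oral exam 100 × 0.06 = 6
  Fieldwork 88 × 0.41 = 36.08
  Term paper 55 × 0.07 = 3.85
  Participation 65 × 0.06 = 3.9
  Capstone 46 × 0.07 = 3.22
Sum = 81.541
81.541 is ≥ 68.5 and < 90 → Meets

Meets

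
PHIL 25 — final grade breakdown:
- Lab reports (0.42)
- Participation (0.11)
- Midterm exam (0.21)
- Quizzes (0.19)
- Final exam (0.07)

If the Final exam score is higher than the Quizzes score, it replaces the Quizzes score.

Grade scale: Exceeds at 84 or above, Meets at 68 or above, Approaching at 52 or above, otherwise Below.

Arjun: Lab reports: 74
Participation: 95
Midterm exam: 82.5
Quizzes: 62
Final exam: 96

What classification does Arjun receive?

Meets

Final exam (96) > Quizzes (62), so Quizzes counts as 96.
Weighted total:
  Lab reports 74 × 0.42 = 31.08
  Participation 95 × 0.11 = 10.45
  Midterm exam 82.5 × 0.21 = 17.325
  Quizzes 96 × 0.19 = 18.24
  Final exam 96 × 0.07 = 6.72
Sum = 83.815
83.815 is ≥ 68 and < 84 → Meets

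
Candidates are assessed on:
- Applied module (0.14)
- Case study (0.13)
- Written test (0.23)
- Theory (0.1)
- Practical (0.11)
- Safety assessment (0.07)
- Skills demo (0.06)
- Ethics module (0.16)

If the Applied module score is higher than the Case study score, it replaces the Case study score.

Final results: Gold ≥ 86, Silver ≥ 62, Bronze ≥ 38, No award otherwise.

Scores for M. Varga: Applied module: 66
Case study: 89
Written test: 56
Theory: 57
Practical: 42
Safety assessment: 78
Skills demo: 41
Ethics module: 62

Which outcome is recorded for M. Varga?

Applied module (66) ≤ Case study (89), so Case study stays at 89.
Weighted total:
  Applied module 66 × 0.14 = 9.24
  Case study 89 × 0.13 = 11.57
  Written test 56 × 0.23 = 12.88
  Theory 57 × 0.1 = 5.7
  Practical 42 × 0.11 = 4.62
  Safety assessment 78 × 0.07 = 5.46
  Skills demo 41 × 0.06 = 2.46
  Ethics module 62 × 0.16 = 9.92
Sum = 61.85
61.85 is ≥ 38 and < 62 → Bronze

Bronze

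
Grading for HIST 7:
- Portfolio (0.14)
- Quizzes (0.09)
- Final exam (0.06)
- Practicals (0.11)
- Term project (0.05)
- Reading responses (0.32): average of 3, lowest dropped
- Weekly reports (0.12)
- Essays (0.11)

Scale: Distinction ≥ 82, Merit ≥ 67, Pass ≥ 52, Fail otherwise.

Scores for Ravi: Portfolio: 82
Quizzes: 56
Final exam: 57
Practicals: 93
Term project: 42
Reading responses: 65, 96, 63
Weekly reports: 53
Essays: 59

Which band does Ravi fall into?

Reading responses: drop 63 → average of remaining 2 = 161/2 = 80.5
Weighted total:
  Portfolio 82 × 0.14 = 11.48
  Quizzes 56 × 0.09 = 5.04
  Final exam 57 × 0.06 = 3.42
  Practicals 93 × 0.11 = 10.23
  Term project 42 × 0.05 = 2.1
  Reading responses 80.5 × 0.32 = 25.76
  Weekly reports 53 × 0.12 = 6.36
  Essays 59 × 0.11 = 6.49
Sum = 70.88
70.88 is ≥ 67 and < 82 → Merit

Merit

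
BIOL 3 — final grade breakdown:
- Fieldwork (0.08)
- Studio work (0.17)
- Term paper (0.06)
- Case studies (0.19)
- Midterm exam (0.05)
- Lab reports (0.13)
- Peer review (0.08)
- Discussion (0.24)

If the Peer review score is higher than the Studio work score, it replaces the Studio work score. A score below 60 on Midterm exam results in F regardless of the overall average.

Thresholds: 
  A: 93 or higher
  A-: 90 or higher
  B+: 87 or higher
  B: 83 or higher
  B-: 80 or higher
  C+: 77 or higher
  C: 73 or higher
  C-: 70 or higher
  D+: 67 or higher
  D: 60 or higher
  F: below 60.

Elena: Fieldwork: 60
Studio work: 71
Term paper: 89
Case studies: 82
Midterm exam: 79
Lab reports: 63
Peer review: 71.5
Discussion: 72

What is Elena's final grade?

C

Peer review (71.5) > Studio work (71), so Studio work counts as 71.5.
Midterm exam score 79 ≥ 60: minimum met.
Weighted total:
  Fieldwork 60 × 0.08 = 4.8
  Studio work 71.5 × 0.17 = 12.155
  Term paper 89 × 0.06 = 5.34
  Case studies 82 × 0.19 = 15.58
  Midterm exam 79 × 0.05 = 3.95
  Lab reports 63 × 0.13 = 8.19
  Peer review 71.5 × 0.08 = 5.72
  Discussion 72 × 0.24 = 17.28
Sum = 73.015
73.015 is ≥ 73 and < 77 → C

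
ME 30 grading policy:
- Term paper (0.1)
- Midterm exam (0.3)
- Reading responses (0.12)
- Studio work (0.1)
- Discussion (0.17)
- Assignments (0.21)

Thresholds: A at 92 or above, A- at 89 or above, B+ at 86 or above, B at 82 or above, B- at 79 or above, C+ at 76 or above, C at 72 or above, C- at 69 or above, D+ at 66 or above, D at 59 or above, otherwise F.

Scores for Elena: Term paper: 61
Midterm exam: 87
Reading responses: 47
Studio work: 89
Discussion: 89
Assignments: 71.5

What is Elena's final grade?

C+

Weighted total:
  Term paper 61 × 0.1 = 6.1
  Midterm exam 87 × 0.3 = 26.1
  Reading responses 47 × 0.12 = 5.64
  Studio work 89 × 0.1 = 8.9
  Discussion 89 × 0.17 = 15.13
  Assignments 71.5 × 0.21 = 15.015
Sum = 76.885
76.885 is ≥ 76 and < 79 → C+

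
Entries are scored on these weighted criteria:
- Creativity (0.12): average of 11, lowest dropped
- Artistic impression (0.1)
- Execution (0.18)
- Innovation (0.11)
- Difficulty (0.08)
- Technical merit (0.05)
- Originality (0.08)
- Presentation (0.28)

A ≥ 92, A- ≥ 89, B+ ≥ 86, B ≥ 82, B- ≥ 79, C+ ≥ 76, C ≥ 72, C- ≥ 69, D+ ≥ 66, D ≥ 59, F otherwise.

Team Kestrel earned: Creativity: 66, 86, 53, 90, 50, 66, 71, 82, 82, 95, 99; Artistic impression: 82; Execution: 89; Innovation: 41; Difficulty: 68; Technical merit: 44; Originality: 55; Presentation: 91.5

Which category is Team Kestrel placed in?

C

Creativity: drop 50 → average of remaining 10 = 790/10 = 79
Weighted total:
  Creativity 79 × 0.12 = 9.48
  Artistic impression 82 × 0.1 = 8.2
  Execution 89 × 0.18 = 16.02
  Innovation 41 × 0.11 = 4.51
  Difficulty 68 × 0.08 = 5.44
  Technical merit 44 × 0.05 = 2.2
  Originality 55 × 0.08 = 4.4
  Presentation 91.5 × 0.28 = 25.62
Sum = 75.87
75.87 is ≥ 72 and < 76 → C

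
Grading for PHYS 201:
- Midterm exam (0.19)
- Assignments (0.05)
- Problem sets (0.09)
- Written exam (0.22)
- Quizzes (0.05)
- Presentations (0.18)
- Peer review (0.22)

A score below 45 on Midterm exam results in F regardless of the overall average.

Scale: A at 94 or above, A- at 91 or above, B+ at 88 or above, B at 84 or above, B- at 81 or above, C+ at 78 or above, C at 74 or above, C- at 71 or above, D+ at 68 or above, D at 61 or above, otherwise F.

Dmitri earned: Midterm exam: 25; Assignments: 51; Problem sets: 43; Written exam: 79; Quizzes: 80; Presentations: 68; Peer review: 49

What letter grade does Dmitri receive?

Midterm exam score 25 < 45: minimum not met.
Weighted total:
  Midterm exam 25 × 0.19 = 4.75
  Assignments 51 × 0.05 = 2.55
  Problem sets 43 × 0.09 = 3.87
  Written exam 79 × 0.22 = 17.38
  Quizzes 80 × 0.05 = 4
  Presentations 68 × 0.18 = 12.24
  Peer review 49 × 0.22 = 10.78
Sum = 55.57
Because the Midterm exam minimum was not met, the result is F.

F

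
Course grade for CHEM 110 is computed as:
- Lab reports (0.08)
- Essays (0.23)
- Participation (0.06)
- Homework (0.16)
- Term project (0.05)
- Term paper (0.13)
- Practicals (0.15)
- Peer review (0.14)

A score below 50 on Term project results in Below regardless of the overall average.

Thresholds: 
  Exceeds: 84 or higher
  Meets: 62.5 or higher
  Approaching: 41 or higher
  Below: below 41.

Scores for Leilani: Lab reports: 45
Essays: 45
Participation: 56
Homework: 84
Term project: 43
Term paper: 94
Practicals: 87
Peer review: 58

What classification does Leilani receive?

Below

Term project score 43 < 50: minimum not met.
Weighted total:
  Lab reports 45 × 0.08 = 3.6
  Essays 45 × 0.23 = 10.35
  Participation 56 × 0.06 = 3.36
  Homework 84 × 0.16 = 13.44
  Term project 43 × 0.05 = 2.15
  Term paper 94 × 0.13 = 12.22
  Practicals 87 × 0.15 = 13.05
  Peer review 58 × 0.14 = 8.12
Sum = 66.29
Because the Term project minimum was not met, the result is Below.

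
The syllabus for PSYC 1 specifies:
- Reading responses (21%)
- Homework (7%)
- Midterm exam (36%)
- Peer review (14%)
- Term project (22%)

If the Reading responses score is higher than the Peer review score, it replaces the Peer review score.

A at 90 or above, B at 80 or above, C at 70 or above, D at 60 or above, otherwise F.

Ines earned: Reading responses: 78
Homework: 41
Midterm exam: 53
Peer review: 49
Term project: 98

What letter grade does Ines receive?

C

Reading responses (78) > Peer review (49), so Peer review counts as 78.
Weighted total:
  Reading responses 78 × 0.21 = 16.38
  Homework 41 × 0.07 = 2.87
  Midterm exam 53 × 0.36 = 19.08
  Peer review 78 × 0.14 = 10.92
  Term project 98 × 0.22 = 21.56
Sum = 70.81
70.81 is ≥ 70 and < 80 → C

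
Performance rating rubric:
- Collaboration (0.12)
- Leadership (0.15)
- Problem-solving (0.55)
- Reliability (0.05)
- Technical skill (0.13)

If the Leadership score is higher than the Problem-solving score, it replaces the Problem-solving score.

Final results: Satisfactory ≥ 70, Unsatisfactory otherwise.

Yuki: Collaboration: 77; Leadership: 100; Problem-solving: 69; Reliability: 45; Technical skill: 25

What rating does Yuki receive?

Satisfactory

Leadership (100) > Problem-solving (69), so Problem-solving counts as 100.
Weighted total:
  Collaboration 77 × 0.12 = 9.24
  Leadership 100 × 0.15 = 15
  Problem-solving 100 × 0.55 = 55
  Reliability 45 × 0.05 = 2.25
  Technical skill 25 × 0.13 = 3.25
Sum = 84.74
84.74 ≥ 70 → Satisfactory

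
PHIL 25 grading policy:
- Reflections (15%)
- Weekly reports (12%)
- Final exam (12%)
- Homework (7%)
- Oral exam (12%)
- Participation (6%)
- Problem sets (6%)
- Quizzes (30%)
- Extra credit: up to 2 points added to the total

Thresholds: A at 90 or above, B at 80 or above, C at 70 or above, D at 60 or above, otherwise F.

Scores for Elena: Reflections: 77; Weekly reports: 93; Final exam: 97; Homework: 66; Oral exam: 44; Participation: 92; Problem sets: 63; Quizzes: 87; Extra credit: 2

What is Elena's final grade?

B

Weighted total:
  Reflections 77 × 0.15 = 11.55
  Weekly reports 93 × 0.12 = 11.16
  Final exam 97 × 0.12 = 11.64
  Homework 66 × 0.07 = 4.62
  Oral exam 44 × 0.12 = 5.28
  Participation 92 × 0.06 = 5.52
  Problem sets 63 × 0.06 = 3.78
  Quizzes 87 × 0.3 = 26.1
Sum = 79.65
Extra credit: 79.65 + 2 = 81.65
81.65 is ≥ 80 and < 90 → B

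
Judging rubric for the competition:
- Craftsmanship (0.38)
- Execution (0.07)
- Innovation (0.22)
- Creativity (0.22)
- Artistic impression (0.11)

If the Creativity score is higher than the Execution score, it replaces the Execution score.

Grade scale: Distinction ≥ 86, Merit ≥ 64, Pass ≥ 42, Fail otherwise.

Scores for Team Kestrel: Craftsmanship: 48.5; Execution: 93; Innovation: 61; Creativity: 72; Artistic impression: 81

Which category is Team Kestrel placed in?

Creativity (72) ≤ Execution (93), so Execution stays at 93.
Weighted total:
  Craftsmanship 48.5 × 0.38 = 18.43
  Execution 93 × 0.07 = 6.51
  Innovation 61 × 0.22 = 13.42
  Creativity 72 × 0.22 = 15.84
  Artistic impression 81 × 0.11 = 8.91
Sum = 63.11
63.11 is ≥ 42 and < 64 → Pass

Pass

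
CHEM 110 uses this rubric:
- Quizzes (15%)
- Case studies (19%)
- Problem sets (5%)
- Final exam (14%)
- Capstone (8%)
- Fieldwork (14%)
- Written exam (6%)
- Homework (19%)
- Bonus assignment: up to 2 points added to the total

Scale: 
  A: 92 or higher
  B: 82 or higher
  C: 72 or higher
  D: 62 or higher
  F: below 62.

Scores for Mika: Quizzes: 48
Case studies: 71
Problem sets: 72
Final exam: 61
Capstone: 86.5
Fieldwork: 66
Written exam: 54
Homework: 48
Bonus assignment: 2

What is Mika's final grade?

Weighted total:
  Quizzes 48 × 0.15 = 7.2
  Case studies 71 × 0.19 = 13.49
  Problem sets 72 × 0.05 = 3.6
  Final exam 61 × 0.14 = 8.54
  Capstone 86.5 × 0.08 = 6.92
  Fieldwork 66 × 0.14 = 9.24
  Written exam 54 × 0.06 = 3.24
  Homework 48 × 0.19 = 9.12
Sum = 61.35
Bonus assignment: 61.35 + 2 = 63.35
63.35 is ≥ 62 and < 72 → D

D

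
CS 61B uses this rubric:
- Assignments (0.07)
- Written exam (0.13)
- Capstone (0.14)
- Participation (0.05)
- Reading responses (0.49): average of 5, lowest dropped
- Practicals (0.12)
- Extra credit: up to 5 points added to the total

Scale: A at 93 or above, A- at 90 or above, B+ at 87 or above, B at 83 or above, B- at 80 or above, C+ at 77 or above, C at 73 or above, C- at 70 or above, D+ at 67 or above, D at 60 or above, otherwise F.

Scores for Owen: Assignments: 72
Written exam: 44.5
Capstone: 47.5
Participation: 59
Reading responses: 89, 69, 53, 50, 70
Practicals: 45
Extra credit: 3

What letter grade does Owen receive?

D

Reading responses: drop 50 → average of remaining 4 = 281/4 = 70.25
Weighted total:
  Assignments 72 × 0.07 = 5.04
  Written exam 44.5 × 0.13 = 5.785
  Capstone 47.5 × 0.14 = 6.65
  Participation 59 × 0.05 = 2.95
  Reading responses 70.25 × 0.49 = 34.4225
  Practicals 45 × 0.12 = 5.4
Sum = 60.2475
Extra credit: 60.2475 + 3 = 63.2475
63.2475 is ≥ 60 and < 67 → D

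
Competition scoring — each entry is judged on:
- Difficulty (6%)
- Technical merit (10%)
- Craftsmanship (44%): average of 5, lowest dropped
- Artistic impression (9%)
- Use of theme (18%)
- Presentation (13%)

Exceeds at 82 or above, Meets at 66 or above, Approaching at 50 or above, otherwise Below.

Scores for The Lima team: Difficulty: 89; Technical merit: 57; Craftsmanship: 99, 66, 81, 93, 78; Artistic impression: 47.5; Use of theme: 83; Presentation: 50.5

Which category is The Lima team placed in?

Meets

Craftsmanship: drop 66 → average of remaining 4 = 351/4 = 87.75
Weighted total:
  Difficulty 89 × 0.06 = 5.34
  Technical merit 57 × 0.1 = 5.7
  Craftsmanship 87.75 × 0.44 = 38.61
  Artistic impression 47.5 × 0.09 = 4.275
  Use of theme 83 × 0.18 = 14.94
  Presentation 50.5 × 0.13 = 6.565
Sum = 75.43
75.43 is ≥ 66 and < 82 → Meets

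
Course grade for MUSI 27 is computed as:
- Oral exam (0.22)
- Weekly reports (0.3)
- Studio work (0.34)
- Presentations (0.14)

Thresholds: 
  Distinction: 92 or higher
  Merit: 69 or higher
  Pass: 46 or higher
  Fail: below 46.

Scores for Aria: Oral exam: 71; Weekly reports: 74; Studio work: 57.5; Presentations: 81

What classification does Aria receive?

Pass

Weighted total:
  Oral exam 71 × 0.22 = 15.62
  Weekly reports 74 × 0.3 = 22.2
  Studio work 57.5 × 0.34 = 19.55
  Presentations 81 × 0.14 = 11.34
Sum = 68.71
68.71 is ≥ 46 and < 69 → Pass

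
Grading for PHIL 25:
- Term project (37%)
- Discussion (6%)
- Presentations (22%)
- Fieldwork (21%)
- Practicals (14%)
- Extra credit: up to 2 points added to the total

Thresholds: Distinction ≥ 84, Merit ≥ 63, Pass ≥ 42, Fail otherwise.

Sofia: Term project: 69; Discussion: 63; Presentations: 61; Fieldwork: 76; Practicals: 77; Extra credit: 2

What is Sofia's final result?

Merit

Weighted total:
  Term project 69 × 0.37 = 25.53
  Discussion 63 × 0.06 = 3.78
  Presentations 61 × 0.22 = 13.42
  Fieldwork 76 × 0.21 = 15.96
  Practicals 77 × 0.14 = 10.78
Sum = 69.47
Extra credit: 69.47 + 2 = 71.47
71.47 is ≥ 63 and < 84 → Merit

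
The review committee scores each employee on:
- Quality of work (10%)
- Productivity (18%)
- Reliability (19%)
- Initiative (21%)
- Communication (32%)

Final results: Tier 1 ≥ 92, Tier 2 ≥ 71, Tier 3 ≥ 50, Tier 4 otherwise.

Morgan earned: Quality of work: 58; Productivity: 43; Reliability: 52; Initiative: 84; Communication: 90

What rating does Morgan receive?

Tier 3

Weighted total:
  Quality of work 58 × 0.1 = 5.8
  Productivity 43 × 0.18 = 7.74
  Reliability 52 × 0.19 = 9.88
  Initiative 84 × 0.21 = 17.64
  Communication 90 × 0.32 = 28.8
Sum = 69.86
69.86 is ≥ 50 and < 71 → Tier 3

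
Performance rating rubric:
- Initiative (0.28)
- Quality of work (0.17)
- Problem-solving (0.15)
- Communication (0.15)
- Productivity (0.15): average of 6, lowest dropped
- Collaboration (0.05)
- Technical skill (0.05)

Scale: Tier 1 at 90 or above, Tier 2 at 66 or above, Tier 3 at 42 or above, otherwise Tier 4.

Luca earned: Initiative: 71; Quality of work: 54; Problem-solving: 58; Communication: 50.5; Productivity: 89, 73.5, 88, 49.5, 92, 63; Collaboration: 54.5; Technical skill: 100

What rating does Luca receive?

Tier 3

Productivity: drop 49.5 → average of remaining 5 = 405.5/5 = 81.1
Weighted total:
  Initiative 71 × 0.28 = 19.88
  Quality of work 54 × 0.17 = 9.18
  Problem-solving 58 × 0.15 = 8.7
  Communication 50.5 × 0.15 = 7.575
  Productivity 81.1 × 0.15 = 12.165
  Collaboration 54.5 × 0.05 = 2.725
  Technical skill 100 × 0.05 = 5
Sum = 65.225
65.225 is ≥ 42 and < 66 → Tier 3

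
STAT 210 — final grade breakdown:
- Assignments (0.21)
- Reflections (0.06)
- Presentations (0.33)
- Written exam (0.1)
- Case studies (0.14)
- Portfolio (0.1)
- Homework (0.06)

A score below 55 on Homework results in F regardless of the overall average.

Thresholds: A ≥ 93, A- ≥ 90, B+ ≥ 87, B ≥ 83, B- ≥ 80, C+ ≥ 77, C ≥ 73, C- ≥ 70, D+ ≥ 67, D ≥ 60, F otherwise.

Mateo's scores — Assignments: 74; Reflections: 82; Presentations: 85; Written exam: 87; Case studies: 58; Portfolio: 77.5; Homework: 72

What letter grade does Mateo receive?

C+

Homework score 72 ≥ 55: minimum met.
Weighted total:
  Assignments 74 × 0.21 = 15.54
  Reflections 82 × 0.06 = 4.92
  Presentations 85 × 0.33 = 28.05
  Written exam 87 × 0.1 = 8.7
  Case studies 58 × 0.14 = 8.12
  Portfolio 77.5 × 0.1 = 7.75
  Homework 72 × 0.06 = 4.32
Sum = 77.4
77.4 is ≥ 77 and < 80 → C+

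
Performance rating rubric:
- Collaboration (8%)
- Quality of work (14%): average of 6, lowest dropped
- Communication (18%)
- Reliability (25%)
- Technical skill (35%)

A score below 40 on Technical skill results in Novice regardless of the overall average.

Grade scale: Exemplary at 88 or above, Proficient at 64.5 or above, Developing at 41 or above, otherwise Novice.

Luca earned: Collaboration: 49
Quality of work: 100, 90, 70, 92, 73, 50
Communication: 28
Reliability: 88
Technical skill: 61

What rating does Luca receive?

Developing

Quality of work: drop 50 → average of remaining 5 = 425/5 = 85
Technical skill score 61 ≥ 40: minimum met.
Weighted total:
  Collaboration 49 × 0.08 = 3.92
  Quality of work 85 × 0.14 = 11.9
  Communication 28 × 0.18 = 5.04
  Reliability 88 × 0.25 = 22
  Technical skill 61 × 0.35 = 21.35
Sum = 64.21
64.21 is ≥ 41 and < 64.5 → Developing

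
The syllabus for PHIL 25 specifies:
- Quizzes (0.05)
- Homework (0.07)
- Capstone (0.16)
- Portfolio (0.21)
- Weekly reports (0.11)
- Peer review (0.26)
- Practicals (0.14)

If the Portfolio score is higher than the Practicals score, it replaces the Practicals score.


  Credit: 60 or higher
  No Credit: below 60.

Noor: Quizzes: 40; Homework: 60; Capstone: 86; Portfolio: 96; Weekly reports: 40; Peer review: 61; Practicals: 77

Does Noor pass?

Portfolio (96) > Practicals (77), so Practicals counts as 96.
Weighted total:
  Quizzes 40 × 0.05 = 2
  Homework 60 × 0.07 = 4.2
  Capstone 86 × 0.16 = 13.76
  Portfolio 96 × 0.21 = 20.16
  Weekly reports 40 × 0.11 = 4.4
  Peer review 61 × 0.26 = 15.86
  Practicals 96 × 0.14 = 13.44
Sum = 73.82
73.82 ≥ 60 → Credit

Credit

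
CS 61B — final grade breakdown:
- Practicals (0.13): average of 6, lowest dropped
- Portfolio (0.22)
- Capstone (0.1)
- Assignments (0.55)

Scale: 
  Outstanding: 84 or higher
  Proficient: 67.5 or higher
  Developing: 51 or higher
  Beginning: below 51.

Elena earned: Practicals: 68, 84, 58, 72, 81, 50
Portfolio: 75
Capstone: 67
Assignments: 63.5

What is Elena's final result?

Practicals: drop 50 → average of remaining 5 = 363/5 = 72.6
Weighted total:
  Practicals 72.6 × 0.13 = 9.438
  Portfolio 75 × 0.22 = 16.5
  Capstone 67 × 0.1 = 6.7
  Assignments 63.5 × 0.55 = 34.925
Sum = 67.563
67.563 is ≥ 67.5 and < 84 → Proficient

Proficient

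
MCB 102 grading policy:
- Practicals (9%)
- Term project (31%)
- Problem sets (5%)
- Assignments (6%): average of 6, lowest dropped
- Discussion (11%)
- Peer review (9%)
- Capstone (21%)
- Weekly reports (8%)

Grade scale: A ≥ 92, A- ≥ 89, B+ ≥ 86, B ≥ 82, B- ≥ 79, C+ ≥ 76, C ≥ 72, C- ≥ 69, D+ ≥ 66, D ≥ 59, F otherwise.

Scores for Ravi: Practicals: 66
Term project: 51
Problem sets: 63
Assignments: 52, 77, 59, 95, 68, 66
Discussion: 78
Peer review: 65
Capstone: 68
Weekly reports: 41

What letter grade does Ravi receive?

Assignments: drop 52 → average of remaining 5 = 365/5 = 73
Weighted total:
  Practicals 66 × 0.09 = 5.94
  Term project 51 × 0.31 = 15.81
  Problem sets 63 × 0.05 = 3.15
  Assignments 73 × 0.06 = 4.38
  Discussion 78 × 0.11 = 8.58
  Peer review 65 × 0.09 = 5.85
  Capstone 68 × 0.21 = 14.28
  Weekly reports 41 × 0.08 = 3.28
Sum = 61.27
61.27 is ≥ 59 and < 66 → D

D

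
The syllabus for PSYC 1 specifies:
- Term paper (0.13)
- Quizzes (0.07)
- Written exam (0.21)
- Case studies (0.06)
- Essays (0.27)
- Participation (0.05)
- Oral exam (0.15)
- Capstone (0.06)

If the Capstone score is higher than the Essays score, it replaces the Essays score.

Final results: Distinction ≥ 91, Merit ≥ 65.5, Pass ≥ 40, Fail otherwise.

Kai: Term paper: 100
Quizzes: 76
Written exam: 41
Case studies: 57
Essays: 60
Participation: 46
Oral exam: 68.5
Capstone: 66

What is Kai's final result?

Capstone (66) > Essays (60), so Essays counts as 66.
Weighted total:
  Term paper 100 × 0.13 = 13
  Quizzes 76 × 0.07 = 5.32
  Written exam 41 × 0.21 = 8.61
  Case studies 57 × 0.06 = 3.42
  Essays 66 × 0.27 = 17.82
  Participation 46 × 0.05 = 2.3
  Oral exam 68.5 × 0.15 = 10.275
  Capstone 66 × 0.06 = 3.96
Sum = 64.705
64.705 is ≥ 40 and < 65.5 → Pass

Pass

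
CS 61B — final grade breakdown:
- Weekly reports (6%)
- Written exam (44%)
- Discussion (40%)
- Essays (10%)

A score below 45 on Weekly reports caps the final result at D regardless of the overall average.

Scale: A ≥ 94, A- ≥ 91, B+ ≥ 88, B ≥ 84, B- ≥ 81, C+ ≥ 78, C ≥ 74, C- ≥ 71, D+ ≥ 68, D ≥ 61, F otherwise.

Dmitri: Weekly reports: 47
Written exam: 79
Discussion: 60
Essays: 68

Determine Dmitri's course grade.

D+

Weekly reports score 47 ≥ 45: minimum met.
Weighted total:
  Weekly reports 47 × 0.06 = 2.82
  Written exam 79 × 0.44 = 34.76
  Discussion 60 × 0.4 = 24
  Essays 68 × 0.1 = 6.8
Sum = 68.38
68.38 is ≥ 68 and < 71 → D+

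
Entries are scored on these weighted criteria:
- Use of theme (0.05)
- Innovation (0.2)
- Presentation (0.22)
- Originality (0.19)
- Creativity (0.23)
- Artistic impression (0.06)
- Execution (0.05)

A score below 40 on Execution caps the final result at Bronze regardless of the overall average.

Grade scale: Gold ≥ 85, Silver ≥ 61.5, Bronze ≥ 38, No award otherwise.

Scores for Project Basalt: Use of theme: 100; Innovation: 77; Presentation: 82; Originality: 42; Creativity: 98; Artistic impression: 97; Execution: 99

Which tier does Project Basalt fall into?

Execution score 99 ≥ 40: minimum met.
Weighted total:
  Use of theme 100 × 0.05 = 5
  Innovation 77 × 0.2 = 15.4
  Presentation 82 × 0.22 = 18.04
  Originality 42 × 0.19 = 7.98
  Creativity 98 × 0.23 = 22.54
  Artistic impression 97 × 0.06 = 5.82
  Execution 99 × 0.05 = 4.95
Sum = 79.73
79.73 is ≥ 61.5 and < 85 → Silver

Silver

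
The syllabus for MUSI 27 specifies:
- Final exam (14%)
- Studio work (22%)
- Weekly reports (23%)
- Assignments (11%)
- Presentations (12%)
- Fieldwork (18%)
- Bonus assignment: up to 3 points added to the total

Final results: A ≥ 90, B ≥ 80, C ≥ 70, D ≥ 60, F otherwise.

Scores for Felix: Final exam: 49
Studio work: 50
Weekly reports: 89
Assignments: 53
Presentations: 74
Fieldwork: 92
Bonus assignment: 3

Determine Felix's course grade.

Weighted total:
  Final exam 49 × 0.14 = 6.86
  Studio work 50 × 0.22 = 11
  Weekly reports 89 × 0.23 = 20.47
  Assignments 53 × 0.11 = 5.83
  Presentations 74 × 0.12 = 8.88
  Fieldwork 92 × 0.18 = 16.56
Sum = 69.6
Bonus assignment: 69.6 + 3 = 72.6
72.6 is ≥ 70 and < 80 → C

C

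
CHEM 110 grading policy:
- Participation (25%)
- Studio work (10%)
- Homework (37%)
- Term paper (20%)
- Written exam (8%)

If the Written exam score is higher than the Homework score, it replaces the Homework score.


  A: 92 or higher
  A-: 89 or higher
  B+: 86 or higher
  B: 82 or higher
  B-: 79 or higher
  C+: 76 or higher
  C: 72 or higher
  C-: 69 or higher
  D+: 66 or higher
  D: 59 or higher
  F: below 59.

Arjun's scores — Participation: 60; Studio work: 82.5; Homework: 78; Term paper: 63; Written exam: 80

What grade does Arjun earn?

C-

Written exam (80) > Homework (78), so Homework counts as 80.
Weighted total:
  Participation 60 × 0.25 = 15
  Studio work 82.5 × 0.1 = 8.25
  Homework 80 × 0.37 = 29.6
  Term paper 63 × 0.2 = 12.6
  Written exam 80 × 0.08 = 6.4
Sum = 71.85
71.85 is ≥ 69 and < 72 → C-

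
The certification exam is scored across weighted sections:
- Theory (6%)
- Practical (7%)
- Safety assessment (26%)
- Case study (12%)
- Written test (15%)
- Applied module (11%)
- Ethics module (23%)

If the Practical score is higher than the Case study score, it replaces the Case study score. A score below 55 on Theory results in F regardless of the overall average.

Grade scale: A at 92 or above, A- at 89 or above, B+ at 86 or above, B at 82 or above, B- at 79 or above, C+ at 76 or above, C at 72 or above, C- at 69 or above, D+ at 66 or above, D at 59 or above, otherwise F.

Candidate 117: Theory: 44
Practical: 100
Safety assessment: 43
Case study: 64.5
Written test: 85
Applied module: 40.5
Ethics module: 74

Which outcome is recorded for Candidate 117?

Practical (100) > Case study (64.5), so Case study counts as 100.
Theory score 44 < 55: minimum not met.
Weighted total:
  Theory 44 × 0.06 = 2.64
  Practical 100 × 0.07 = 7
  Safety assessment 43 × 0.26 = 11.18
  Case study 100 × 0.12 = 12
  Written test 85 × 0.15 = 12.75
  Applied module 40.5 × 0.11 = 4.455
  Ethics module 74 × 0.23 = 17.02
Sum = 67.045
Because the Theory minimum was not met, the result is F.

F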